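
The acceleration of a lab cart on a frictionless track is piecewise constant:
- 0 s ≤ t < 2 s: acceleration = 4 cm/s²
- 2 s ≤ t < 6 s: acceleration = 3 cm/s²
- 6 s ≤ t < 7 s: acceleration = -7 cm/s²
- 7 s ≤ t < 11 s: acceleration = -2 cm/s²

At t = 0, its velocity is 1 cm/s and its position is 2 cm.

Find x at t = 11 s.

129.5 cm

On each constant-a segment, Δv = aΔt and Δx = v₀Δt + ½aΔt²; chain segment to segment.
0–2 s: v starts 1 cm/s; Δx = 1·2 + ½·4·2² = 10 cm; v ends 9 cm/s.
2–6 s: v starts 9 cm/s; Δx = 9·4 + ½·3·4² = 60 cm; v ends 21 cm/s.
6–7 s: v starts 21 cm/s; Δx = 21·1 + ½·-7·1² = 17.5 cm; v ends 14 cm/s.
7–11 s: v starts 14 cm/s; Δx = 14·4 + ½·-2·4² = 40 cm; v ends 6 cm/s.
x(11) = 2 + Σ Δx = 129.5 cm.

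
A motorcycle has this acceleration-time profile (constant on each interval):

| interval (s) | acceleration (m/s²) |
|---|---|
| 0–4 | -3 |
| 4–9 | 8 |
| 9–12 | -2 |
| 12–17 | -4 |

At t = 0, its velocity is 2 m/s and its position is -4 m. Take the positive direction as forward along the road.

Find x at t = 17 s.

On each constant-a segment, Δv = aΔt and Δx = v₀Δt + ½aΔt²; chain segment to segment.
0–4 s: v starts 2 m/s; Δx = 2·4 + ½·-3·4² = -16 m; v ends -10 m/s.
4–9 s: v starts -10 m/s; Δx = -10·5 + ½·8·5² = 50 m; v ends 30 m/s.
9–12 s: v starts 30 m/s; Δx = 30·3 + ½·-2·3² = 81 m; v ends 24 m/s.
12–17 s: v starts 24 m/s; Δx = 24·5 + ½·-4·5² = 70 m; v ends 4 m/s.
x(17) = -4 + Σ Δx = 181 m.

181 m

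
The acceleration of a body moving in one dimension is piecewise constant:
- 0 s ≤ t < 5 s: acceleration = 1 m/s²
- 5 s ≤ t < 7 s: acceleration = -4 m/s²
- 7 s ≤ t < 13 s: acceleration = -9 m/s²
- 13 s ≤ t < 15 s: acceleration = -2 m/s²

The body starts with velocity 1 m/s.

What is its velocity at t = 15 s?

-60 m/s

Δv equals the area under the a-t graph; then v = v₀ + Δv.
0–5 s: 1 × 5 = 5 m/s
5–7 s: -4 × 2 = -8 m/s
7–13 s: -9 × 6 = -54 m/s
13–15 s: -2 × 2 = -4 m/s
Δv = -61 m/s, so v(15) = 1 + (-61) = -60 m/s.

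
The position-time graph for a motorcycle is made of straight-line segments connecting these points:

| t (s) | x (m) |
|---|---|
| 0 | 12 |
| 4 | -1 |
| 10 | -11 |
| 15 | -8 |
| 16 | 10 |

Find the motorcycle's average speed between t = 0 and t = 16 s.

Average speed = (total path length)/(elapsed time); on a piecewise-linear x-t graph the path length is Σ|Δx|.
0–4 s: |Δx| = |-1 − 12| = 13 m
4–10 s: |Δx| = |-11 − -1| = 10 m
10–15 s: |Δx| = |-8 − -11| = 3 m
15–16 s: |Δx| = |10 − -8| = 18 m
Total path = 44 m; average speed = 44/16 = 2.75 m/s.

2.75 m/s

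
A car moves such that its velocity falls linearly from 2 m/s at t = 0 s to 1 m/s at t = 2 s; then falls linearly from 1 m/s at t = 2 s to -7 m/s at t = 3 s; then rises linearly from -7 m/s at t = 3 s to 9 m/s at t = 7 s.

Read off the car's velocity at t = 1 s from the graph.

1.5 m/s

On 0–2 s the graph is linear from 2 to 1 m/s: v(1) = 2 + (1 − 2)·(1 − 0)/(2 − 0) = 1.5 m/s.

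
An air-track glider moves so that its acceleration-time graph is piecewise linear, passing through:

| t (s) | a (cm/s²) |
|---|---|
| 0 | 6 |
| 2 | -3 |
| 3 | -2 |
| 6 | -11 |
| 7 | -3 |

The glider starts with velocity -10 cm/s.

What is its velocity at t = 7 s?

Δv equals the area under the a-t graph; then v = v₀ + Δv.
0–2 s: ½(6 + -3)(2) = 3 cm/s
2–3 s: ½(-3 + -2)(1) = -2.5 cm/s
3–6 s: ½(-2 + -11)(3) = -19.5 cm/s
6–7 s: ½(-11 + -3)(1) = -7 cm/s
Δv = -26 cm/s, so v(7) = -10 + (-26) = -36 cm/s.

-36 cm/s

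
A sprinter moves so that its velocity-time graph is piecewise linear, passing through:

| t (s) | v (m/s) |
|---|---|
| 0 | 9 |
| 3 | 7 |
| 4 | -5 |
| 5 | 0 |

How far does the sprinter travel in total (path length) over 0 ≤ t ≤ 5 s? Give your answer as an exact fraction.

355/12 m

Total distance travelled is ∫|v| dt — sum the magnitudes of each area piece.
0–3 s: |½(9 + 7)(3)| = 24 m
3–4 s: v = 0 at t = 43/12 s; triangle areas 49/24 + 25/24 = 37/12 m
4–5 s: |½(-5 + 0)(1)| = 2.5 m
Total distance = 355/12 m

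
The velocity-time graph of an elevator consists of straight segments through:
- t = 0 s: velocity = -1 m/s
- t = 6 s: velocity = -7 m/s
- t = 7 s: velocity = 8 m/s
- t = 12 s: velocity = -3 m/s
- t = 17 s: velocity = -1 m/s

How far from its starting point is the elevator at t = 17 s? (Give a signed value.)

-21 m

Net displacement equals the area under the velocity-time graph (areas below the axis count negative).
0–6 s: ½(-1 + -7)(6) = -24 m
6–7 s: ½(-7 + 8)(1) = 0.5 m
7–12 s: ½(8 + -3)(5) = 12.5 m
12–17 s: ½(-3 + -1)(5) = -10 m
Net displacement = -21 m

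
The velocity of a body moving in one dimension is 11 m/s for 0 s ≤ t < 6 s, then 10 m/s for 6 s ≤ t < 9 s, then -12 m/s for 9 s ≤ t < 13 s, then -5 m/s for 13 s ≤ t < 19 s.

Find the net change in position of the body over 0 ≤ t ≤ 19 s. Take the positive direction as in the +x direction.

18 m

Net displacement equals the area under the velocity-time graph (areas below the axis count negative).
0–6 s: 11 × 6 = 66 m
6–9 s: 10 × 3 = 30 m
9–13 s: -12 × 4 = -48 m
13–19 s: -5 × 6 = -30 m
Net displacement = 18 m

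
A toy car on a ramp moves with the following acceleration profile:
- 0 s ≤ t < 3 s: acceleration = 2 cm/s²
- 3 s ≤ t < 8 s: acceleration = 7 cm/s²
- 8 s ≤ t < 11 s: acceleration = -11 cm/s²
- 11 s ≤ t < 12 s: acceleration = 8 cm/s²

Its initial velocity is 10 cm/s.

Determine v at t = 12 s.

26 cm/s

Δv equals the area under the a-t graph; then v = v₀ + Δv.
0–3 s: 2 × 3 = 6 cm/s
3–8 s: 7 × 5 = 35 cm/s
8–11 s: -11 × 3 = -33 cm/s
11–12 s: 8 × 1 = 8 cm/s
Δv = 16 cm/s, so v(12) = 10 + (16) = 26 cm/s.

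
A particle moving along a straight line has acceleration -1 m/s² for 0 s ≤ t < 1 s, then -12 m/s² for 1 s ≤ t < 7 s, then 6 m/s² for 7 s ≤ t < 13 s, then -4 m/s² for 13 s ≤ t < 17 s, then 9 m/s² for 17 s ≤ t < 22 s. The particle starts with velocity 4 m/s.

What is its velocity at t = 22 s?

Δv equals the area under the a-t graph; then v = v₀ + Δv.
0–1 s: -1 × 1 = -1 m/s
1–7 s: -12 × 6 = -72 m/s
7–13 s: 6 × 6 = 36 m/s
13–17 s: -4 × 4 = -16 m/s
17–22 s: 9 × 5 = 45 m/s
Δv = -8 m/s, so v(22) = 4 + (-8) = -4 m/s.

-4 m/s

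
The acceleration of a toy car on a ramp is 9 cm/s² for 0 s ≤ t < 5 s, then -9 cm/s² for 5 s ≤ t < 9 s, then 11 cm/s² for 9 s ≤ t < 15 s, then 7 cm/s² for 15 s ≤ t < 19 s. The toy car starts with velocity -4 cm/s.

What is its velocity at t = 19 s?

Δv equals the area under the a-t graph; then v = v₀ + Δv.
0–5 s: 9 × 5 = 45 cm/s
5–9 s: -9 × 4 = -36 cm/s
9–15 s: 11 × 6 = 66 cm/s
15–19 s: 7 × 4 = 28 cm/s
Δv = 103 cm/s, so v(19) = -4 + (103) = 99 cm/s.

99 cm/s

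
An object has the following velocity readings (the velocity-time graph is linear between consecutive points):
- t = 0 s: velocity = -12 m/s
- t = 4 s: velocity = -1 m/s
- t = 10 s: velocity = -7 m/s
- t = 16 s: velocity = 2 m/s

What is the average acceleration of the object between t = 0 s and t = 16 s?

0.875 m/s²

Average acceleration = Δv/Δt = (2 − -12)/(16 − 0) = 0.875 m/s².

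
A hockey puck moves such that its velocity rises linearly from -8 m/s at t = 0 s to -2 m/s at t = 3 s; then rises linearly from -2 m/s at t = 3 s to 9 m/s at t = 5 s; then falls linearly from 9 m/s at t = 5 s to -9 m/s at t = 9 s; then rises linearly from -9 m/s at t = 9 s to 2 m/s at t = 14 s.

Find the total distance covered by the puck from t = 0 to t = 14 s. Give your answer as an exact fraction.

1321/22 m

Total distance travelled is ∫|v| dt — sum the magnitudes of each area piece.
0–3 s: |½(-8 + -2)(3)| = 15 m
3–5 s: v = 0 at t = 37/11 s; triangle areas 4/11 + 81/11 = 85/11 m
5–9 s: v = 0 at t = 7 s; triangle areas 9 + 9 = 18 m
9–14 s: v = 0 at t = 144/11 s; triangle areas 405/22 + 10/11 = 425/22 m
Total distance = 1321/22 m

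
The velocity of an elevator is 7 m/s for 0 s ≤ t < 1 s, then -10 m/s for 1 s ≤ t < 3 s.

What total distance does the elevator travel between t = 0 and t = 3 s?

27 m

Distance (not displacement) is the total path length: add the absolute areas under v-t.
0–1 s: |7| × 1 = 7 m
1–3 s: |-10| × 2 = 20 m
Total distance = 27 m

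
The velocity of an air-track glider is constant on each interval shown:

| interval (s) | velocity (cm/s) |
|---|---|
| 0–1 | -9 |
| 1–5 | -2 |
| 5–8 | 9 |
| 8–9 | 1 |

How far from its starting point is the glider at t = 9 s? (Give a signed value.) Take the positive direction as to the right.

11 cm

Net displacement equals the area under the velocity-time graph (areas below the axis count negative).
0–1 s: -9 × 1 = -9 cm
1–5 s: -2 × 4 = -8 cm
5–8 s: 9 × 3 = 27 cm
8–9 s: 1 × 1 = 1 cm
Net displacement = 11 cm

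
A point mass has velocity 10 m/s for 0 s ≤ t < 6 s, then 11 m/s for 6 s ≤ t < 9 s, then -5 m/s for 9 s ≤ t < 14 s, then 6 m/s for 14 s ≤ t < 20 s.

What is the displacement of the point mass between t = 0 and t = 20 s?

Displacement is the signed area under the v-t curve.
0–6 s: 10 × 6 = 60 m
6–9 s: 11 × 3 = 33 m
9–14 s: -5 × 5 = -25 m
14–20 s: 6 × 6 = 36 m
Net displacement = 104 m

104 m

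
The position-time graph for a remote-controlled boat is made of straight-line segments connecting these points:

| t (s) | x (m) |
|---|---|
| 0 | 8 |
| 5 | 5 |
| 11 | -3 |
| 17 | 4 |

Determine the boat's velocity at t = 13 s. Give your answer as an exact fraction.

7/6 m/s

Velocity is the slope of the x-t graph on 11–17 s: (4 − -3)/(17 − 11) = 7/6 m/s.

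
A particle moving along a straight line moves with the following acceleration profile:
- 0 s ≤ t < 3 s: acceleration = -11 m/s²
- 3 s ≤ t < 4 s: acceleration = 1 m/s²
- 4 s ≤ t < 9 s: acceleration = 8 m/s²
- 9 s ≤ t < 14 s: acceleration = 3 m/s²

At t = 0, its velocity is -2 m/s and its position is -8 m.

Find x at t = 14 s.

-100.5 m

On each constant-a segment, Δv = aΔt and Δx = v₀Δt + ½aΔt²; chain segment to segment.
0–3 s: v starts -2 m/s; Δx = -2·3 + ½·-11·3² = -55.5 m; v ends -35 m/s.
3–4 s: v starts -35 m/s; Δx = -35·1 + ½·1·1² = -34.5 m; v ends -34 m/s.
4–9 s: v starts -34 m/s; Δx = -34·5 + ½·8·5² = -70 m; v ends 6 m/s.
9–14 s: v starts 6 m/s; Δx = 6·5 + ½·3·5² = 67.5 m; v ends 21 m/s.
x(14) = -8 + Σ Δx = -100.5 m.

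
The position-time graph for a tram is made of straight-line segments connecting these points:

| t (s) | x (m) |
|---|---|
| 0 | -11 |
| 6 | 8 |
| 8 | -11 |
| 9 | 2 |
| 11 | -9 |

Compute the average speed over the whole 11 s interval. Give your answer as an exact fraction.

62/11 m/s

Average speed = (total path length)/(elapsed time); on a piecewise-linear x-t graph the path length is Σ|Δx|.
0–6 s: |Δx| = |8 − -11| = 19 m
6–8 s: |Δx| = |-11 − 8| = 19 m
8–9 s: |Δx| = |2 − -11| = 13 m
9–11 s: |Δx| = |-9 − 2| = 11 m
Total path = 62 m; average speed = 62/11 = 62/11 m/s.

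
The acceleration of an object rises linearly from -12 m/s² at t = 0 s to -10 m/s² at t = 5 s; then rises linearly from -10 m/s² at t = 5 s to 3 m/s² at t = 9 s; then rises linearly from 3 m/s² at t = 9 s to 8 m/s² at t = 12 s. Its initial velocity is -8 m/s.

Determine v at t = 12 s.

-60.5 m/s

Δv equals the area under the a-t graph; then v = v₀ + Δv.
0–5 s: ½(-12 + -10)(5) = -55 m/s
5–9 s: ½(-10 + 3)(4) = -14 m/s
9–12 s: ½(3 + 8)(3) = 16.5 m/s
Δv = -52.5 m/s, so v(12) = -8 + (-52.5) = -60.5 m/s.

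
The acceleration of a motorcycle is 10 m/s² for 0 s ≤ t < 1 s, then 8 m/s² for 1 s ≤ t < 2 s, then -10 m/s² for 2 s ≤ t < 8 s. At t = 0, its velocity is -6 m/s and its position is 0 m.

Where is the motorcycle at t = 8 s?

On each constant-a segment, Δv = aΔt and Δx = v₀Δt + ½aΔt²; chain segment to segment.
0–1 s: v starts -6 m/s; Δx = -6·1 + ½·10·1² = -1 m; v ends 4 m/s.
1–2 s: v starts 4 m/s; Δx = 4·1 + ½·8·1² = 8 m; v ends 12 m/s.
2–8 s: v starts 12 m/s; Δx = 12·6 + ½·-10·6² = -108 m; v ends -48 m/s.
x(8) = 0 + Σ Δx = -101 m.

-101 m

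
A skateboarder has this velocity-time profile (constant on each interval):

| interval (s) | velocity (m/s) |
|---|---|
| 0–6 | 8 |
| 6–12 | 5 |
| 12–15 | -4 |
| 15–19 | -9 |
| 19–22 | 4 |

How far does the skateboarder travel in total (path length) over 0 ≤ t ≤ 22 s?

138 m

Total distance travelled is ∫|v| dt — sum the magnitudes of each area piece.
0–6 s: |8| × 6 = 48 m
6–12 s: |5| × 6 = 30 m
12–15 s: |-4| × 3 = 12 m
15–19 s: |-9| × 4 = 36 m
19–22 s: |4| × 3 = 12 m
Total distance = 138 m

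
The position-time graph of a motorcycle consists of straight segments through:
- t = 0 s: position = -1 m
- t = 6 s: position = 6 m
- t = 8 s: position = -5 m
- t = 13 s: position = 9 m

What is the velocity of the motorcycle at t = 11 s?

Velocity is the slope of the x-t graph on 8–13 s: (9 − -5)/(13 − 8) = 2.8 m/s.

2.8 m/s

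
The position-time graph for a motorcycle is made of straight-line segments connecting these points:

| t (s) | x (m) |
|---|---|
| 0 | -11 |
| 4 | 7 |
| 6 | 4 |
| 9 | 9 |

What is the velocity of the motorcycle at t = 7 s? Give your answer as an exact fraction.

5/3 m/s

Velocity is the slope of the x-t graph on 6–9 s: (9 − 4)/(9 − 6) = 5/3 m/s.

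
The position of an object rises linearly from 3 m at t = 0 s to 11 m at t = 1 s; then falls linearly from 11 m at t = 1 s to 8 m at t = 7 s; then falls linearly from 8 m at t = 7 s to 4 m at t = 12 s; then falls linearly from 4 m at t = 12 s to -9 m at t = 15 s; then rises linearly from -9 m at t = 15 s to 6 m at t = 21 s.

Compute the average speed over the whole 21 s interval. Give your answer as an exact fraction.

43/21 m/s

Average speed = (total path length)/(elapsed time); on a piecewise-linear x-t graph the path length is Σ|Δx|.
0–1 s: |Δx| = |11 − 3| = 8 m
1–7 s: |Δx| = |8 − 11| = 3 m
7–12 s: |Δx| = |4 − 8| = 4 m
12–15 s: |Δx| = |-9 − 4| = 13 m
15–21 s: |Δx| = |6 − -9| = 15 m
Total path = 43 m; average speed = 43/21 = 43/21 m/s.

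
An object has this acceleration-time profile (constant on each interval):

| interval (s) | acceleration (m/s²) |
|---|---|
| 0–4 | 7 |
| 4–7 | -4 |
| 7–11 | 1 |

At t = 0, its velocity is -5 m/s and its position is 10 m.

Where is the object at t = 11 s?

On each constant-a segment, Δv = aΔt and Δx = v₀Δt + ½aΔt²; chain segment to segment.
0–4 s: v starts -5 m/s; Δx = -5·4 + ½·7·4² = 36 m; v ends 23 m/s.
4–7 s: v starts 23 m/s; Δx = 23·3 + ½·-4·3² = 51 m; v ends 11 m/s.
7–11 s: v starts 11 m/s; Δx = 11·4 + ½·1·4² = 52 m; v ends 15 m/s.
x(11) = 10 + Σ Δx = 149 m.

149 m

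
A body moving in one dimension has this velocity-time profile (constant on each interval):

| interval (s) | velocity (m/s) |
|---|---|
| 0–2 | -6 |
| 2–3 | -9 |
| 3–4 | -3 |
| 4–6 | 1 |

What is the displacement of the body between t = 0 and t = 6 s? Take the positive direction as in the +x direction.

-22 m

Net displacement equals the area under the velocity-time graph (areas below the axis count negative).
0–2 s: -6 × 2 = -12 m
2–3 s: -9 × 1 = -9 m
3–4 s: -3 × 1 = -3 m
4–6 s: 1 × 2 = 2 m
Net displacement = -22 m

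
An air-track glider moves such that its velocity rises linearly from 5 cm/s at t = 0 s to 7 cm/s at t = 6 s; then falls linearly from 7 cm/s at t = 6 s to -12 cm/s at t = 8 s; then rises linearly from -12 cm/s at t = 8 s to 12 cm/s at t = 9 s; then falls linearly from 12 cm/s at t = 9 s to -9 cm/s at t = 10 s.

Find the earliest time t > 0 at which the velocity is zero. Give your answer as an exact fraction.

t = 128/19 s

v changes sign on 6–8 s (from 7 to -12); the graph is linear there, so v = 0 at t = 6 + (-7)·(8 − 6)/(-12 − 7) = 128/19 s.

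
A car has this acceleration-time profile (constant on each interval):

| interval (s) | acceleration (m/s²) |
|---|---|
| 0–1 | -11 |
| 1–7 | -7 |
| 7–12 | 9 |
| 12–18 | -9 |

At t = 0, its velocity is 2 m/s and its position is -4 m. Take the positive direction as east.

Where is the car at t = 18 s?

-528 m

On each constant-a segment, Δv = aΔt and Δx = v₀Δt + ½aΔt²; chain segment to segment.
0–1 s: v starts 2 m/s; Δx = 2·1 + ½·-11·1² = -3.5 m; v ends -9 m/s.
1–7 s: v starts -9 m/s; Δx = -9·6 + ½·-7·6² = -180 m; v ends -51 m/s.
7–12 s: v starts -51 m/s; Δx = -51·5 + ½·9·5² = -142.5 m; v ends -6 m/s.
12–18 s: v starts -6 m/s; Δx = -6·6 + ½·-9·6² = -198 m; v ends -60 m/s.
x(18) = -4 + Σ Δx = -528 m.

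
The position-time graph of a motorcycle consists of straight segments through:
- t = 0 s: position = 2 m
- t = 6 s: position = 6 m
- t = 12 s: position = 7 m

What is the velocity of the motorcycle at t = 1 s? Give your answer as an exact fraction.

Velocity is the slope of the x-t graph on 0–6 s: (6 − 2)/(6 − 0) = 2/3 m/s.

2/3 m/s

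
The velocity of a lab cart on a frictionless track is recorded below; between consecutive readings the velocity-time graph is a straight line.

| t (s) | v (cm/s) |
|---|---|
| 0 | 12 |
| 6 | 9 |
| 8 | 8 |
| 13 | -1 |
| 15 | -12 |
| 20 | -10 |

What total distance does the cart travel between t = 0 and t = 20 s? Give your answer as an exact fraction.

2989/18 cm

Distance (not displacement) is the total path length: add the absolute areas under v-t.
0–6 s: |½(12 + 9)(6)| = 63 cm
6–8 s: |½(9 + 8)(2)| = 17 cm
8–13 s: v = 0 at t = 112/9 s; triangle areas 160/9 + 5/18 = 325/18 cm
13–15 s: |½(-1 + -12)(2)| = 13 cm
15–20 s: |½(-12 + -10)(5)| = 55 cm
Total distance = 2989/18 cm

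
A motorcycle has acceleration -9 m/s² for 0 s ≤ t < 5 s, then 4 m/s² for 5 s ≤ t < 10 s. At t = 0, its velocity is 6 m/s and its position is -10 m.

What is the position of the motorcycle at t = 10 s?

-237.5 m

On each constant-a segment, Δv = aΔt and Δx = v₀Δt + ½aΔt²; chain segment to segment.
0–5 s: v starts 6 m/s; Δx = 6·5 + ½·-9·5² = -82.5 m; v ends -39 m/s.
5–10 s: v starts -39 m/s; Δx = -39·5 + ½·4·5² = -145 m; v ends -19 m/s.
x(10) = -10 + Σ Δx = -237.5 m.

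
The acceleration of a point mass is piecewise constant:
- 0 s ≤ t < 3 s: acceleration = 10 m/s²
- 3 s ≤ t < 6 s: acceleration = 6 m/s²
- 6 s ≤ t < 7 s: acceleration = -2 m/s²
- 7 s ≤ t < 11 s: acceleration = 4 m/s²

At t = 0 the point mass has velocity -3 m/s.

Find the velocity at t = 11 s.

Δv equals the area under the a-t graph; then v = v₀ + Δv.
0–3 s: 10 × 3 = 30 m/s
3–6 s: 6 × 3 = 18 m/s
6–7 s: -2 × 1 = -2 m/s
7–11 s: 4 × 4 = 16 m/s
Δv = 62 m/s, so v(11) = -3 + (62) = 59 m/s.

59 m/s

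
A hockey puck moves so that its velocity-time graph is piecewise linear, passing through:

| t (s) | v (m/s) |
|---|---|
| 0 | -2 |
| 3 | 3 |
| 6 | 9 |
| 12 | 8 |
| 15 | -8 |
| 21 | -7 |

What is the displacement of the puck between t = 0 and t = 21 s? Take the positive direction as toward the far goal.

Displacement is the signed area under the v-t curve.
0–3 s: ½(-2 + 3)(3) = 1.5 m
3–6 s: ½(3 + 9)(3) = 18 m
6–12 s: ½(9 + 8)(6) = 51 m
12–15 s: ½(8 + -8)(3) = 0 m
15–21 s: ½(-8 + -7)(6) = -45 m
Net displacement = 25.5 m

25.5 m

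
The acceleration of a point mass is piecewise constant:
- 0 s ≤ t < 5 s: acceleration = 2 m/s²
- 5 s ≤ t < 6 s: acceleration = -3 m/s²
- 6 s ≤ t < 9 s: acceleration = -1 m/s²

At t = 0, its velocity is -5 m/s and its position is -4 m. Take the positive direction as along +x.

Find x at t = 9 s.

On each constant-a segment, Δv = aΔt and Δx = v₀Δt + ½aΔt²; chain segment to segment.
0–5 s: v starts -5 m/s; Δx = -5·5 + ½·2·5² = 0 m; v ends 5 m/s.
5–6 s: v starts 5 m/s; Δx = 5·1 + ½·-3·1² = 3.5 m; v ends 2 m/s.
6–9 s: v starts 2 m/s; Δx = 2·3 + ½·-1·3² = 1.5 m; v ends -1 m/s.
x(9) = -4 + Σ Δx = 1 m.

1 m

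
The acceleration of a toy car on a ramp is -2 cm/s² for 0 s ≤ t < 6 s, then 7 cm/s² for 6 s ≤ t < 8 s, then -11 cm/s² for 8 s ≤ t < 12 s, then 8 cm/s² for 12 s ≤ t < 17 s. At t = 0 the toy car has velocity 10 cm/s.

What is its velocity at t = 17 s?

Δv equals the area under the a-t graph; then v = v₀ + Δv.
0–6 s: -2 × 6 = -12 cm/s
6–8 s: 7 × 2 = 14 cm/s
8–12 s: -11 × 4 = -44 cm/s
12–17 s: 8 × 5 = 40 cm/s
Δv = -2 cm/s, so v(17) = 10 + (-2) = 8 cm/s.

8 cm/s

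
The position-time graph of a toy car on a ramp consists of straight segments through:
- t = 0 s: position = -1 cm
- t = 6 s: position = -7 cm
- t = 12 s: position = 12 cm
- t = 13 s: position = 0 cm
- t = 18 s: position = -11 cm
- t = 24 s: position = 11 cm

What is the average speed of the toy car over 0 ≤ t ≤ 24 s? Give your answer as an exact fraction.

Average speed = (total path length)/(elapsed time); on a piecewise-linear x-t graph the path length is Σ|Δx|.
0–6 s: |Δx| = |-7 − -1| = 6 cm
6–12 s: |Δx| = |12 − -7| = 19 cm
12–13 s: |Δx| = |0 − 12| = 12 cm
13–18 s: |Δx| = |-11 − 0| = 11 cm
18–24 s: |Δx| = |11 − -11| = 22 cm
Total path = 70 cm; average speed = 70/24 = 35/12 cm/s.

35/12 cm/s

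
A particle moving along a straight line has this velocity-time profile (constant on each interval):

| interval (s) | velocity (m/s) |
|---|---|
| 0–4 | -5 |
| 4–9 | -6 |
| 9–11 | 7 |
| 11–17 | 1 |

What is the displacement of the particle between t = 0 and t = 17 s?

Displacement is the signed area under the v-t curve.
0–4 s: -5 × 4 = -20 m
4–9 s: -6 × 5 = -30 m
9–11 s: 7 × 2 = 14 m
11–17 s: 1 × 6 = 6 m
Net displacement = -30 m

-30 m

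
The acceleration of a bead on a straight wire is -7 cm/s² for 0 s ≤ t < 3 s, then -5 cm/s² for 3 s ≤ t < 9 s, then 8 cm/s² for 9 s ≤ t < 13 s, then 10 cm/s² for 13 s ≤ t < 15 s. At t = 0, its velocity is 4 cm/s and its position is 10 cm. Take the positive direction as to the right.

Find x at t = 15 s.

-335.5 cm

On each constant-a segment, Δv = aΔt and Δx = v₀Δt + ½aΔt²; chain segment to segment.
0–3 s: v starts 4 cm/s; Δx = 4·3 + ½·-7·3² = -19.5 cm; v ends -17 cm/s.
3–9 s: v starts -17 cm/s; Δx = -17·6 + ½·-5·6² = -192 cm; v ends -47 cm/s.
9–13 s: v starts -47 cm/s; Δx = -47·4 + ½·8·4² = -124 cm; v ends -15 cm/s.
13–15 s: v starts -15 cm/s; Δx = -15·2 + ½·10·2² = -10 cm; v ends 5 cm/s.
x(15) = 10 + Σ Δx = -335.5 cm.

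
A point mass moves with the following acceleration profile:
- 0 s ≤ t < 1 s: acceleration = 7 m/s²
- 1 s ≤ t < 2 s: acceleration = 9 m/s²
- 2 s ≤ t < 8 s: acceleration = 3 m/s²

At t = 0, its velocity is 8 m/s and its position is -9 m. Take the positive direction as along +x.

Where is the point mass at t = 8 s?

On each constant-a segment, Δv = aΔt and Δx = v₀Δt + ½aΔt²; chain segment to segment.
0–1 s: v starts 8 m/s; Δx = 8·1 + ½·7·1² = 11.5 m; v ends 15 m/s.
1–2 s: v starts 15 m/s; Δx = 15·1 + ½·9·1² = 19.5 m; v ends 24 m/s.
2–8 s: v starts 24 m/s; Δx = 24·6 + ½·3·6² = 198 m; v ends 42 m/s.
x(8) = -9 + Σ Δx = 220 m.

220 m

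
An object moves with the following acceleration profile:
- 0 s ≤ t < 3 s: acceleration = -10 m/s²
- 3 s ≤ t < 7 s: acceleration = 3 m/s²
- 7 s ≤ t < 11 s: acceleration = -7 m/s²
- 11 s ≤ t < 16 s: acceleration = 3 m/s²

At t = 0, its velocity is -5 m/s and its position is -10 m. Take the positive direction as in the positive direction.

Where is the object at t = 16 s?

On each constant-a segment, Δv = aΔt and Δx = v₀Δt + ½aΔt²; chain segment to segment.
0–3 s: v starts -5 m/s; Δx = -5·3 + ½·-10·3² = -60 m; v ends -35 m/s.
3–7 s: v starts -35 m/s; Δx = -35·4 + ½·3·4² = -116 m; v ends -23 m/s.
7–11 s: v starts -23 m/s; Δx = -23·4 + ½·-7·4² = -148 m; v ends -51 m/s.
11–16 s: v starts -51 m/s; Δx = -51·5 + ½·3·5² = -217.5 m; v ends -36 m/s.
x(16) = -10 + Σ Δx = -551.5 m.

-551.5 m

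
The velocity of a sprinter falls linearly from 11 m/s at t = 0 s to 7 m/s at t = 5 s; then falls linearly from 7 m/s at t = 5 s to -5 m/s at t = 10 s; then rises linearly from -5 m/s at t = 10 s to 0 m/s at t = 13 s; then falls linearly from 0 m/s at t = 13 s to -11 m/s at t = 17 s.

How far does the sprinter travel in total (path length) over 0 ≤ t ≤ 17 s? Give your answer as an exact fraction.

Total distance travelled is ∫|v| dt — sum the magnitudes of each area piece.
0–5 s: |½(11 + 7)(5)| = 45 m
5–10 s: v = 0 at t = 95/12 s; triangle areas 245/24 + 125/24 = 185/12 m
10–13 s: |½(-5 + 0)(3)| = 7.5 m
13–17 s: |½(0 + -11)(4)| = 22 m
Total distance = 1079/12 m

1079/12 m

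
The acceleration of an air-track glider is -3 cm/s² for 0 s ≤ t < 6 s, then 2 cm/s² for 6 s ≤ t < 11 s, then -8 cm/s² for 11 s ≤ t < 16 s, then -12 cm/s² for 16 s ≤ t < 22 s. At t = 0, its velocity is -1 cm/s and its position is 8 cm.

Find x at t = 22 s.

-777 cm

On each constant-a segment, Δv = aΔt and Δx = v₀Δt + ½aΔt²; chain segment to segment.
0–6 s: v starts -1 cm/s; Δx = -1·6 + ½·-3·6² = -60 cm; v ends -19 cm/s.
6–11 s: v starts -19 cm/s; Δx = -19·5 + ½·2·5² = -70 cm; v ends -9 cm/s.
11–16 s: v starts -9 cm/s; Δx = -9·5 + ½·-8·5² = -145 cm; v ends -49 cm/s.
16–22 s: v starts -49 cm/s; Δx = -49·6 + ½·-12·6² = -510 cm; v ends -121 cm/s.
x(22) = 8 + Σ Δx = -777 cm.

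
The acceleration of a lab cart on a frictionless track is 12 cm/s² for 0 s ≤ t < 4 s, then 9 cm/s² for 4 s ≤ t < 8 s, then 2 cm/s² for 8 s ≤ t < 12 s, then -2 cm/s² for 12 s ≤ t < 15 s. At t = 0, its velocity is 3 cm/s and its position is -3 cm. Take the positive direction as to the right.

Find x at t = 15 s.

1021 cm

On each constant-a segment, Δv = aΔt and Δx = v₀Δt + ½aΔt²; chain segment to segment.
0–4 s: v starts 3 cm/s; Δx = 3·4 + ½·12·4² = 108 cm; v ends 51 cm/s.
4–8 s: v starts 51 cm/s; Δx = 51·4 + ½·9·4² = 276 cm; v ends 87 cm/s.
8–12 s: v starts 87 cm/s; Δx = 87·4 + ½·2·4² = 364 cm; v ends 95 cm/s.
12–15 s: v starts 95 cm/s; Δx = 95·3 + ½·-2·3² = 276 cm; v ends 89 cm/s.
x(15) = -3 + Σ Δx = 1021 cm.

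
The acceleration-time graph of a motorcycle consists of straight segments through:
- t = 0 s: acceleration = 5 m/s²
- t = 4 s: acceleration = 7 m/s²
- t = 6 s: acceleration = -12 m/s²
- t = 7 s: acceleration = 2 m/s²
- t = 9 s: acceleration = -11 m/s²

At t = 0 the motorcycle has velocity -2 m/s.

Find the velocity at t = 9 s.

Δv equals the area under the a-t graph; then v = v₀ + Δv.
0–4 s: ½(5 + 7)(4) = 24 m/s
4–6 s: ½(7 + -12)(2) = -5 m/s
6–7 s: ½(-12 + 2)(1) = -5 m/s
7–9 s: ½(2 + -11)(2) = -9 m/s
Δv = 5 m/s, so v(9) = -2 + (5) = 3 m/s.

3 m/s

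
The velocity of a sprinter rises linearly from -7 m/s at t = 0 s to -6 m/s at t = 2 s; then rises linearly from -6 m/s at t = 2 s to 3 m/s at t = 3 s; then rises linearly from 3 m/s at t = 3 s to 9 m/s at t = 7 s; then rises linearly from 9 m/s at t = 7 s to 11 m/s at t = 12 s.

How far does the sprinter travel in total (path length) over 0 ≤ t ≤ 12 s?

Total distance travelled is ∫|v| dt — sum the magnitudes of each area piece.
0–2 s: |½(-7 + -6)(2)| = 13 m
2–3 s: v = 0 at t = 8/3 s; triangle areas 2 + 0.5 = 2.5 m
3–7 s: |½(3 + 9)(4)| = 24 m
7–12 s: |½(9 + 11)(5)| = 50 m
Total distance = 89.5 m

89.5 m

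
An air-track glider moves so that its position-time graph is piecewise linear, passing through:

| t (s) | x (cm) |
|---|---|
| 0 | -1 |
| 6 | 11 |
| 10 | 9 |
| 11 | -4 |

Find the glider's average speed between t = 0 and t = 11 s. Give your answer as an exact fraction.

Average speed = (total path length)/(elapsed time); on a piecewise-linear x-t graph the path length is Σ|Δx|.
0–6 s: |Δx| = |11 − -1| = 12 cm
6–10 s: |Δx| = |9 − 11| = 2 cm
10–11 s: |Δx| = |-4 − 9| = 13 cm
Total path = 27 cm; average speed = 27/11 = 27/11 cm/s.

27/11 cm/s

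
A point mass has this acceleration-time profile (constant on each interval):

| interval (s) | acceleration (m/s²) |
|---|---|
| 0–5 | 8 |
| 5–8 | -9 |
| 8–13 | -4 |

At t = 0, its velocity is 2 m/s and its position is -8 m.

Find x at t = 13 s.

On each constant-a segment, Δv = aΔt and Δx = v₀Δt + ½aΔt²; chain segment to segment.
0–5 s: v starts 2 m/s; Δx = 2·5 + ½·8·5² = 110 m; v ends 42 m/s.
5–8 s: v starts 42 m/s; Δx = 42·3 + ½·-9·3² = 85.5 m; v ends 15 m/s.
8–13 s: v starts 15 m/s; Δx = 15·5 + ½·-4·5² = 25 m; v ends -5 m/s.
x(13) = -8 + Σ Δx = 212.5 m.

212.5 m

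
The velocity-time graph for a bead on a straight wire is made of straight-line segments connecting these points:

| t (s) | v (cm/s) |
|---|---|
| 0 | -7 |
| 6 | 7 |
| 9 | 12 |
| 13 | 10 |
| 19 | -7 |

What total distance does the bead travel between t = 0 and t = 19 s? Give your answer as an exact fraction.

Total distance travelled is ∫|v| dt — sum the magnitudes of each area piece.
0–6 s: v = 0 at t = 3 s; triangle areas 10.5 + 10.5 = 21 cm
6–9 s: |½(7 + 12)(3)| = 28.5 cm
9–13 s: |½(12 + 10)(4)| = 44 cm
13–19 s: v = 0 at t = 281/17 s; triangle areas 300/17 + 147/17 = 447/17 cm
Total distance = 4073/34 cm

4073/34 cm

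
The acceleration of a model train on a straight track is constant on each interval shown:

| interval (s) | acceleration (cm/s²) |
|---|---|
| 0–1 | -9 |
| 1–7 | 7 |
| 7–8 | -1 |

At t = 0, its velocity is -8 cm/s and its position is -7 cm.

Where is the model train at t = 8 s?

29 cm

On each constant-a segment, Δv = aΔt and Δx = v₀Δt + ½aΔt²; chain segment to segment.
0–1 s: v starts -8 cm/s; Δx = -8·1 + ½·-9·1² = -12.5 cm; v ends -17 cm/s.
1–7 s: v starts -17 cm/s; Δx = -17·6 + ½·7·6² = 24 cm; v ends 25 cm/s.
7–8 s: v starts 25 cm/s; Δx = 25·1 + ½·-1·1² = 24.5 cm; v ends 24 cm/s.
x(8) = -7 + Σ Δx = 29 cm.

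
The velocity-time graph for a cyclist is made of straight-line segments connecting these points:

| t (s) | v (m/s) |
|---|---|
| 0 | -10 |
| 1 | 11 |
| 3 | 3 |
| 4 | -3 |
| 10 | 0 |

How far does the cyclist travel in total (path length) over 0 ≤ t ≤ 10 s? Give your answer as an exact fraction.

Distance (not displacement) is the total path length: add the absolute areas under v-t.
0–1 s: v = 0 at t = 10/21 s; triangle areas 50/21 + 121/42 = 221/42 m
1–3 s: |½(11 + 3)(2)| = 14 m
3–4 s: v = 0 at t = 3.5 s; triangle areas 0.75 + 0.75 = 1.5 m
4–10 s: |½(-3 + 0)(6)| = 9 m
Total distance = 625/21 m

625/21 m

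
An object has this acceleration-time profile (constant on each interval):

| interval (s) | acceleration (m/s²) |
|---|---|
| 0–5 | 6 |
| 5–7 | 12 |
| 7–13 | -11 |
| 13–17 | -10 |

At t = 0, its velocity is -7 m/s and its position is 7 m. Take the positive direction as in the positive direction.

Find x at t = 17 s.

On each constant-a segment, Δv = aΔt and Δx = v₀Δt + ½aΔt²; chain segment to segment.
0–5 s: v starts -7 m/s; Δx = -7·5 + ½·6·5² = 40 m; v ends 23 m/s.
5–7 s: v starts 23 m/s; Δx = 23·2 + ½·12·2² = 70 m; v ends 47 m/s.
7–13 s: v starts 47 m/s; Δx = 47·6 + ½·-11·6² = 84 m; v ends -19 m/s.
13–17 s: v starts -19 m/s; Δx = -19·4 + ½·-10·4² = -156 m; v ends -59 m/s.
x(17) = 7 + Σ Δx = 45 m.

45 m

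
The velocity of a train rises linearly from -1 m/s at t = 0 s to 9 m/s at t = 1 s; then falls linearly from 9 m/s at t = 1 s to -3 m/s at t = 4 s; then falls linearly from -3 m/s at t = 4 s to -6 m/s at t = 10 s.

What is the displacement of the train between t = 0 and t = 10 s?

-14 m

Displacement is the signed area under the v-t curve.
0–1 s: ½(-1 + 9)(1) = 4 m
1–4 s: ½(9 + -3)(3) = 9 m
4–10 s: ½(-3 + -6)(6) = -27 m
Net displacement = -14 m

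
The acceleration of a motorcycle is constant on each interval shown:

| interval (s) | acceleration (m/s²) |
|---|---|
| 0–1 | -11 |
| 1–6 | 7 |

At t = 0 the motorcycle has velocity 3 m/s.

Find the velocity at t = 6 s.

Δv equals the area under the a-t graph; then v = v₀ + Δv.
0–1 s: -11 × 1 = -11 m/s
1–6 s: 7 × 5 = 35 m/s
Δv = 24 m/s, so v(6) = 3 + (24) = 27 m/s.

27 m/s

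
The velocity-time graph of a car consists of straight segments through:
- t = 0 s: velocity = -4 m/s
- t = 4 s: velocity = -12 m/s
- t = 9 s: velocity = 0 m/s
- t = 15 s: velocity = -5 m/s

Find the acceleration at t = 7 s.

2.4 m/s²

Acceleration is the slope of the v-t graph on 4–9 s: (0 − -12)/(9 − 4) = 2.4 m/s².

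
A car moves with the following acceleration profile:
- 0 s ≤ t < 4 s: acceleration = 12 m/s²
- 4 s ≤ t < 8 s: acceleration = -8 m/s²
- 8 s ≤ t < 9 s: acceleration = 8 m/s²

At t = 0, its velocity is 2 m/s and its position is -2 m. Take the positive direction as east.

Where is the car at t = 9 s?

260 m

On each constant-a segment, Δv = aΔt and Δx = v₀Δt + ½aΔt²; chain segment to segment.
0–4 s: v starts 2 m/s; Δx = 2·4 + ½·12·4² = 104 m; v ends 50 m/s.
4–8 s: v starts 50 m/s; Δx = 50·4 + ½·-8·4² = 136 m; v ends 18 m/s.
8–9 s: v starts 18 m/s; Δx = 18·1 + ½·8·1² = 22 m; v ends 26 m/s.
x(9) = -2 + Σ Δx = 260 m.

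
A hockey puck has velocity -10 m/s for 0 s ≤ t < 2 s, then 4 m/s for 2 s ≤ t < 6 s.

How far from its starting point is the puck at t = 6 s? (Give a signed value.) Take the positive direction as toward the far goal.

Displacement is the signed area under the v-t curve.
0–2 s: -10 × 2 = -20 m
2–6 s: 4 × 4 = 16 m
Net displacement = -4 m

-4 m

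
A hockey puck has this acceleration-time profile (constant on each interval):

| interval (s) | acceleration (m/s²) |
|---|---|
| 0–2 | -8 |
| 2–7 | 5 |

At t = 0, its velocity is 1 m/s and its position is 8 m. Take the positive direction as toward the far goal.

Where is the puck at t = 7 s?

On each constant-a segment, Δv = aΔt and Δx = v₀Δt + ½aΔt²; chain segment to segment.
0–2 s: v starts 1 m/s; Δx = 1·2 + ½·-8·2² = -14 m; v ends -15 m/s.
2–7 s: v starts -15 m/s; Δx = -15·5 + ½·5·5² = -12.5 m; v ends 10 m/s.
x(7) = 8 + Σ Δx = -18.5 m.

-18.5 m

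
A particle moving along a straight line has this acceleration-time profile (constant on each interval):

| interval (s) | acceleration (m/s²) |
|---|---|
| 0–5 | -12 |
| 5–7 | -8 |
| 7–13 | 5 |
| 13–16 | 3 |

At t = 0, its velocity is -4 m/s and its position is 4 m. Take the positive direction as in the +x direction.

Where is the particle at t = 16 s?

-836.5 m

On each constant-a segment, Δv = aΔt and Δx = v₀Δt + ½aΔt²; chain segment to segment.
0–5 s: v starts -4 m/s; Δx = -4·5 + ½·-12·5² = -170 m; v ends -64 m/s.
5–7 s: v starts -64 m/s; Δx = -64·2 + ½·-8·2² = -144 m; v ends -80 m/s.
7–13 s: v starts -80 m/s; Δx = -80·6 + ½·5·6² = -390 m; v ends -50 m/s.
13–16 s: v starts -50 m/s; Δx = -50·3 + ½·3·3² = -136.5 m; v ends -41 m/s.
x(16) = 4 + Σ Δx = -836.5 m.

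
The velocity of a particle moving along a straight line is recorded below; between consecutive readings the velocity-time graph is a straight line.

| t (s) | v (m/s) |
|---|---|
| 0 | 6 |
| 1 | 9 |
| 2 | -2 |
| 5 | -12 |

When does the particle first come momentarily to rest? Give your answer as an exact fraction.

v changes sign on 1–2 s (from 9 to -2); the graph is linear there, so v = 0 at t = 1 + (-9)·(2 − 1)/(-2 − 9) = 20/11 s.

t = 20/11 s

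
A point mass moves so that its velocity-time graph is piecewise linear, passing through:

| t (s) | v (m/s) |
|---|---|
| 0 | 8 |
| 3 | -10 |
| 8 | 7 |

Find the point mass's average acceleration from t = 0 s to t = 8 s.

-0.125 m/s²

Average acceleration = Δv/Δt = (7 − 8)/(8 − 0) = -0.125 m/s².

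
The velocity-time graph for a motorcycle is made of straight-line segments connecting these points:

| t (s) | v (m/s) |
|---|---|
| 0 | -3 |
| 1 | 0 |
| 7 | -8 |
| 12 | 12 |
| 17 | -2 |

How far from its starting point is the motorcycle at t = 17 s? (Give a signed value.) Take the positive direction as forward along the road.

Net displacement equals the area under the velocity-time graph (areas below the axis count negative).
0–1 s: ½(-3 + 0)(1) = -1.5 m
1–7 s: ½(0 + -8)(6) = -24 m
7–12 s: ½(-8 + 12)(5) = 10 m
12–17 s: ½(12 + -2)(5) = 25 m
Net displacement = 9.5 m

9.5 m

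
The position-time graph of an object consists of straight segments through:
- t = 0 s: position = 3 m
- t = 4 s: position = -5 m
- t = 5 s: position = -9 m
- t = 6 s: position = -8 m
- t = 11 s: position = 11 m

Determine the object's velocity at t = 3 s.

Velocity is the slope of the x-t graph on 0–4 s: (-5 − 3)/(4 − 0) = -2 m/s.

-2 m/s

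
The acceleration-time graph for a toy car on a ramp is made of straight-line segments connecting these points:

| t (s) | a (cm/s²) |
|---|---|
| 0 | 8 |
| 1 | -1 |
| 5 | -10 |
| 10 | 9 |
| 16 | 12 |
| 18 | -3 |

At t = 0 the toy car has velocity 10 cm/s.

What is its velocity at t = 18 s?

61 cm/s

Δv equals the area under the a-t graph; then v = v₀ + Δv.
0–1 s: ½(8 + -1)(1) = 3.5 cm/s
1–5 s: ½(-1 + -10)(4) = -22 cm/s
5–10 s: ½(-10 + 9)(5) = -2.5 cm/s
10–16 s: ½(9 + 12)(6) = 63 cm/s
16–18 s: ½(12 + -3)(2) = 9 cm/s
Δv = 51 cm/s, so v(18) = 10 + (51) = 61 cm/s.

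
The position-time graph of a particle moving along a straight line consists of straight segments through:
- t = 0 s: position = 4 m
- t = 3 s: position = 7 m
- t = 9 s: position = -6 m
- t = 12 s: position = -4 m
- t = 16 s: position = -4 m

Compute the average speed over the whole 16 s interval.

Average speed = (total path length)/(elapsed time); on a piecewise-linear x-t graph the path length is Σ|Δx|.
0–3 s: |Δx| = |7 − 4| = 3 m
3–9 s: |Δx| = |-6 − 7| = 13 m
9–12 s: |Δx| = |-4 − -6| = 2 m
12–16 s: |Δx| = |-4 − -4| = 0 m
Total path = 18 m; average speed = 18/16 = 1.125 m/s.

1.125 m/s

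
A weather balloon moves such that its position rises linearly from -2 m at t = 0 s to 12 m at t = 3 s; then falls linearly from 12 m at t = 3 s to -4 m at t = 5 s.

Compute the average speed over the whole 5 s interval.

Average speed = (total path length)/(elapsed time); on a piecewise-linear x-t graph the path length is Σ|Δx|.
0–3 s: |Δx| = |12 − -2| = 14 m
3–5 s: |Δx| = |-4 − 12| = 16 m
Total path = 30 m; average speed = 30/5 = 6 m/s.

6 m/s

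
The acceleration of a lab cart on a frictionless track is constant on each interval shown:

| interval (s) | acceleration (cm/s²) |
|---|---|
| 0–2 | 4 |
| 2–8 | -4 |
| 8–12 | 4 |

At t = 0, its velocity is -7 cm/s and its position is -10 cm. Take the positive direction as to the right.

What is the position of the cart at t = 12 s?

On each constant-a segment, Δv = aΔt and Δx = v₀Δt + ½aΔt²; chain segment to segment.
0–2 s: v starts -7 cm/s; Δx = -7·2 + ½·4·2² = -6 cm; v ends 1 cm/s.
2–8 s: v starts 1 cm/s; Δx = 1·6 + ½·-4·6² = -66 cm; v ends -23 cm/s.
8–12 s: v starts -23 cm/s; Δx = -23·4 + ½·4·4² = -60 cm; v ends -7 cm/s.
x(12) = -10 + Σ Δx = -142 cm.

-142 cm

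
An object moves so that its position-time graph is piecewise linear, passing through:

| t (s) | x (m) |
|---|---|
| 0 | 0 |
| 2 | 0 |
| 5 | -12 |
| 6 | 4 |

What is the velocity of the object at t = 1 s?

Velocity is the slope of the x-t graph on 0–2 s: (0 − 0)/(2 − 0) = 0 m/s.

0 m/s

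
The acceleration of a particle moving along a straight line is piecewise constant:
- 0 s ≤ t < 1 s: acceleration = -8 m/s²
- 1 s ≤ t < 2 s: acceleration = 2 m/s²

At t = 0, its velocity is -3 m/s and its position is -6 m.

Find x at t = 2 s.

-23 m

On each constant-a segment, Δv = aΔt and Δx = v₀Δt + ½aΔt²; chain segment to segment.
0–1 s: v starts -3 m/s; Δx = -3·1 + ½·-8·1² = -7 m; v ends -11 m/s.
1–2 s: v starts -11 m/s; Δx = -11·1 + ½·2·1² = -10 m; v ends -9 m/s.
x(2) = -6 + Σ Δx = -23 m.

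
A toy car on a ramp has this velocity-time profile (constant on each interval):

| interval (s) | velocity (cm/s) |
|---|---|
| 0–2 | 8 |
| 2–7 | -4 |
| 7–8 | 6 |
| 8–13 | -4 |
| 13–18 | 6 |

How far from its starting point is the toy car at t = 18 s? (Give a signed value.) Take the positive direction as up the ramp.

12 cm

Net displacement equals the area under the velocity-time graph (areas below the axis count negative).
0–2 s: 8 × 2 = 16 cm
2–7 s: -4 × 5 = -20 cm
7–8 s: 6 × 1 = 6 cm
8–13 s: -4 × 5 = -20 cm
13–18 s: 6 × 5 = 30 cm
Net displacement = 12 cm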